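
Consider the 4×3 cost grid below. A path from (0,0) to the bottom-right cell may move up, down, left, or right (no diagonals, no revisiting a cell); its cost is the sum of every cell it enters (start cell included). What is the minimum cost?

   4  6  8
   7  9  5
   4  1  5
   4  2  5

23

Take r0c0 → r1c0 → r2c0 → r2c1 → r3c1 → r3c2 for a total of 4 + 7 + 4 + 1 + 2 + 5 = 23.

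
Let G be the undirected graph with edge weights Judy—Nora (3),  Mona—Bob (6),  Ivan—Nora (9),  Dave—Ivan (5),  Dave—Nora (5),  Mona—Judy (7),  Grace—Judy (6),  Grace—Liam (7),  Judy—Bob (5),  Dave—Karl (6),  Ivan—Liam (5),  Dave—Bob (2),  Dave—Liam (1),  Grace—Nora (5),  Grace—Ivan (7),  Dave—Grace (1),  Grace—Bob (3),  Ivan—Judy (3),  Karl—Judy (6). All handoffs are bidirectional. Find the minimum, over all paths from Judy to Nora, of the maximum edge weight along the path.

Comparing a few candidate routes:
Judy→Nora: max(3) = 3
Judy→Bob→Grace→Nora: max(5, 3, 5) = 5
Judy→Bob→Dave→Grace→Nora: max(5, 2, 1, 5) = 5
Judy→Bob→Grace→Dave→Nora: max(5, 3, 1, 5) = 5
Judy→Bob→Dave→Nora: max(5, 2, 5) = 5
Smallest bottleneck: 3.

3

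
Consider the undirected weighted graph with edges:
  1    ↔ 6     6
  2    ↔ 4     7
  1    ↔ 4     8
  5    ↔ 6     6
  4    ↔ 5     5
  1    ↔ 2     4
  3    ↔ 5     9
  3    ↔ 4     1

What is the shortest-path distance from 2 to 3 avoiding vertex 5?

Paths from 2 to 3 avoiding 5:
2-1-4-3: 4 + 8 + 1 = 13
2-4-3: 7 + 1 = 8
The minimum is 8.

8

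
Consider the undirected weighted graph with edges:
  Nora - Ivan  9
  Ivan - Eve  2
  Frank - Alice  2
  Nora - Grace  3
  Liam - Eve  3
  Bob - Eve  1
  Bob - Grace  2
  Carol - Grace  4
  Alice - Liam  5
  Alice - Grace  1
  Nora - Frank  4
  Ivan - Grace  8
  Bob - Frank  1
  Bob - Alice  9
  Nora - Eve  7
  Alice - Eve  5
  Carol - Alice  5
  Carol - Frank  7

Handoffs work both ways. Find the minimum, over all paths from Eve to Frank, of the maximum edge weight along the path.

Some routes from Eve to Frank:
Eve→Bob→Grace→Alice→Frank: max(1, 2, 1, 2) = 2
Eve→Bob→Grace→Nora→Frank: max(1, 2, 3, 4) = 4
Eve→Bob→Frank: max(1, 1) = 1
Best route has worst link 1.

1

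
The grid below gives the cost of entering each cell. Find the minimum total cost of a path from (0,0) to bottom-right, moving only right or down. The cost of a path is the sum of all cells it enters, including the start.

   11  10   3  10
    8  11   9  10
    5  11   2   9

44

Best path: (0,0) -> (0,1) -> (0,2) -> (1,2) -> (2,2) -> (2,3)
Cost: 11 + 10 + 3 + 9 + 2 + 9 = 44
(Top row then right column would cost 53.)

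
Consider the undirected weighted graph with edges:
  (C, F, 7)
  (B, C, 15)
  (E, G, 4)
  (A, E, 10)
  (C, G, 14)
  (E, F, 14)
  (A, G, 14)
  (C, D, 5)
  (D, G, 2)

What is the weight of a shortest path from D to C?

Routes from D to C:
D→G→E→F→C: 2 + 4 + 14 + 7 = 27
D→C: 5
D→G→A→E→F→C: 2 + 14 + 10 + 14 + 7 = 47
D→G→C: 2 + 14 = 16
The minimum is 5.

5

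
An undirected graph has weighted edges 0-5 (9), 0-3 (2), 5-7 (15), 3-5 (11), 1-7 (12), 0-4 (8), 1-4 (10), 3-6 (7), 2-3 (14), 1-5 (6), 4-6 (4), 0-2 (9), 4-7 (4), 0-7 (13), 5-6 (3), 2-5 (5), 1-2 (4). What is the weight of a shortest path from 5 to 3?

Comparing a few candidate routes:
5→6→3: 3 + 7 = 10
5→3: 11
5→2→3: 5 + 14 = 19
5→0→3: 9 + 2 = 11
5→6→4→0→3: 3 + 4 + 8 + 2 = 17
5→2→0→3: 5 + 9 + 2 = 16
Shortest: 10.

10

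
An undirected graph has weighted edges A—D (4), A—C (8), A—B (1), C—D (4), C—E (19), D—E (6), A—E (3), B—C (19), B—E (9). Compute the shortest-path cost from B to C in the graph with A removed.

Candidate routes:
B→C: 19
B→E→D→C: 9 + 6 + 4 = 19
B→E→C: 9 + 19 = 28
Shortest: 19.

19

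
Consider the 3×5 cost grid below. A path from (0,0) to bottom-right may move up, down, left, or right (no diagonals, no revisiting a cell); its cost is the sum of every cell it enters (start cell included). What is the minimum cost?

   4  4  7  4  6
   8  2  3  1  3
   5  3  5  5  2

19

One optimal route is r0c0 → r0c1 → r1c1 → r1c2 → r1c3 → r1c4 → r2c4.
Its cost is 4 + 4 + 2 + 3 + 1 + 3 + 2 = 19.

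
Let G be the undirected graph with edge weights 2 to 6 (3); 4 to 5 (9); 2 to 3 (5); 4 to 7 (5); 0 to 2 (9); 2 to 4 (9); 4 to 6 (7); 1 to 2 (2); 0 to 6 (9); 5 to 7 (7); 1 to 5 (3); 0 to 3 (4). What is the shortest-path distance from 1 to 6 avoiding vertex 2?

19

Routes from 1 to 6 avoiding 2:
1-5-4-6: 3 + 9 + 7 = 19
1-5-7-4-6: 3 + 7 + 5 + 7 = 22
The minimum is 19.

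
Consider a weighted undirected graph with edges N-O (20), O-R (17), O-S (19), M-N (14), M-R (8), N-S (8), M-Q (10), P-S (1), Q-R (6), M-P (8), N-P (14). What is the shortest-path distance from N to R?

Comparing a few candidate routes:
N -> S -> P -> M -> R: 8 + 1 + 8 + 8 = 25
N -> M -> R: 14 + 8 = 22
N -> M -> Q -> R: 14 + 10 + 6 = 30
N -> P -> M -> R: 14 + 8 + 8 = 30
Shortest: 22.

22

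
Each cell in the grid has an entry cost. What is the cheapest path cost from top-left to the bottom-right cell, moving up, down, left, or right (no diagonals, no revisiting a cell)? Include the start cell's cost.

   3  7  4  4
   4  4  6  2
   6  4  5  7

26

One optimal route is [0,0]→[1,0]→[1,1]→[1,2]→[1,3]→[2,3].
Its cost is 3 + 4 + 4 + 6 + 2 + 7 = 26.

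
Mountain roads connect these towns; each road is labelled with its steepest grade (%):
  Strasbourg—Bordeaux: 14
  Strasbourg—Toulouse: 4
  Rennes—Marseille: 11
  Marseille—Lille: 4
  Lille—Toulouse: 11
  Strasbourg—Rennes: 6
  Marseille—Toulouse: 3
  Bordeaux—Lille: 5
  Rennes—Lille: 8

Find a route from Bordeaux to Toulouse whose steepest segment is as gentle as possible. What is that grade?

5

Checking several routes:
Bordeaux-Lille-Toulouse: max(5, 11) = 11
Bordeaux-Lille-Rennes-Strasbourg-Toulouse: max(5, 8, 6, 4) = 8
Bordeaux-Lille-Marseille-Toulouse: max(5, 4, 3) = 5
Smallest bottleneck: 5%.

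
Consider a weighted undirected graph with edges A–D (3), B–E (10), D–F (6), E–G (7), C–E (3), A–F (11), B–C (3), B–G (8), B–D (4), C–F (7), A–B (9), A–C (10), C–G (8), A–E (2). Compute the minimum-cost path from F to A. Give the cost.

Checking several routes:
F - C - E - A: 7 + 3 + 2 = 12
F - C - B - D - A: 7 + 3 + 4 + 3 = 17
F - D - A: 6 + 3 = 9
F - D - B - C - E - A: 6 + 4 + 3 + 3 + 2 = 18
F - C - A: 7 + 10 = 17
F - A: 11
Best route has total 9.

9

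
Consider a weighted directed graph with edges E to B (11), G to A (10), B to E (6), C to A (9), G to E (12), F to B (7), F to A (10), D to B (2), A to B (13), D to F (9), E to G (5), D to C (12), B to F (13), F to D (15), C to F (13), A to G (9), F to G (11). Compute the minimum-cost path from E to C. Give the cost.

51

Routes from E to C:
E-G-A-B-F-D-C: 5 + 10 + 13 + 13 + 15 + 12 = 68
E-B-F-D-C: 11 + 13 + 15 + 12 = 51
Shortest: 51.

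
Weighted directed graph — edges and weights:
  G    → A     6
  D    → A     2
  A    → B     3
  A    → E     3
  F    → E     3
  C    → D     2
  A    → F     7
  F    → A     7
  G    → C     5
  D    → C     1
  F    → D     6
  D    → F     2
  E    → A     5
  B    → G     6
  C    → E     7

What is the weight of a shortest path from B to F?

Paths from B to F:
B - G - C - E - A - F: 6 + 5 + 7 + 5 + 7 = 30
B - G - C - D - F: 6 + 5 + 2 + 2 = 15
B - G - C - D - A - F: 6 + 5 + 2 + 2 + 7 = 22
B - G - A - F: 6 + 6 + 7 = 19
The minimum is 15.

15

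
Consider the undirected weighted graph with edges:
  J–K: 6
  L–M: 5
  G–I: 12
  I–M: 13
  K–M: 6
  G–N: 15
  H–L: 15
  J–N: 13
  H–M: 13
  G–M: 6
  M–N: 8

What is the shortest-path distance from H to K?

19

Checking several routes:
H→M→K: 13 + 6 = 19
H→L→M→K: 15 + 5 + 6 = 26
H→M→G→N→J→K: 13 + 6 + 15 + 13 + 6 = 53
H→L→M→N→J→K: 15 + 5 + 8 + 13 + 6 = 47
H→M→N→J→K: 13 + 8 + 13 + 6 = 40
Shortest: 19.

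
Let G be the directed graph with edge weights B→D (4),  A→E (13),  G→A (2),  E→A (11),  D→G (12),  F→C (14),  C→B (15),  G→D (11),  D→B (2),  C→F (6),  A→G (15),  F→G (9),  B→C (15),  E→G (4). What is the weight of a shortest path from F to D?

Routes from F to D:
F -> G -> D: 9 + 11 = 20
F -> C -> B -> D: 14 + 15 + 4 = 33
Best route has total 20.

20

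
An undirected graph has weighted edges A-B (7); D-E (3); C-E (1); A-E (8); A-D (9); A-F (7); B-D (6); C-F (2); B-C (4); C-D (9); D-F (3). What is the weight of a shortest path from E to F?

3

Checking several routes:
E→C→D→F: 1 + 9 + 3 = 13
E→C→F: 1 + 2 = 3
E→D→C→F: 3 + 9 + 2 = 14
E→D→F: 3 + 3 = 6
The minimum is 3.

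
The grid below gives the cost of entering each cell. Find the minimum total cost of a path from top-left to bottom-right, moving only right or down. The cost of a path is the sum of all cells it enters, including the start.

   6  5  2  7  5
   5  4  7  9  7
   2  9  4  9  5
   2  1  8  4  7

Take (0,0)→(1,0)→(2,0)→(3,0)→(3,1)→(3,2)→(3,3)→(3,4) for a total of 6 + 5 + 2 + 2 + 1 + 8 + 4 + 7 = 35.

35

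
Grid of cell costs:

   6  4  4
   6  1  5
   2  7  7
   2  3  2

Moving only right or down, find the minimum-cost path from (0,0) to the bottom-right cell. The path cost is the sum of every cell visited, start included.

Path (0,0) -> (1,0) -> (2,0) -> (3,0) -> (3,1) -> (3,2): 6 + 6 + 2 + 2 + 3 + 2 = 21.

21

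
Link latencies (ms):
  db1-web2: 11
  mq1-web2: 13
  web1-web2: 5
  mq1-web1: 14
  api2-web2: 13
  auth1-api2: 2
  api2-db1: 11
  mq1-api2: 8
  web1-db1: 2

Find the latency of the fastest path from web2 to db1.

Checking several routes:
web2→web1→db1: 5 + 2 = 7
web2→db1: 11
web2→api2→db1: 13 + 11 = 24
The minimum is 7 ms.

7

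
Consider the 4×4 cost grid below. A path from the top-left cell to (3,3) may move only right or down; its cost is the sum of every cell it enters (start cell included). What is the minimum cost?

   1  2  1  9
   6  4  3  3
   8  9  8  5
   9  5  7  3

Path r0c0→r0c1→r0c2→r1c2→r1c3→r2c3→r3c3: 1 + 2 + 1 + 3 + 3 + 5 + 3 = 18.
(Top row then right column would cost 24.)

18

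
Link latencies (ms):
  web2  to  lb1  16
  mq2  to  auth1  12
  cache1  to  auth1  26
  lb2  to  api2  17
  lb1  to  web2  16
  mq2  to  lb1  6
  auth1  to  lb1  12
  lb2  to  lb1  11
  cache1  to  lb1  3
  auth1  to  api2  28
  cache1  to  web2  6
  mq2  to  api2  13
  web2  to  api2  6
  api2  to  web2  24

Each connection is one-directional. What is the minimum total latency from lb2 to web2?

27

Paths from lb2 to web2:
lb2-lb1-web2: 11 + 16 = 27
lb2-api2-web2: 17 + 24 = 41
Best route has total 27 ms.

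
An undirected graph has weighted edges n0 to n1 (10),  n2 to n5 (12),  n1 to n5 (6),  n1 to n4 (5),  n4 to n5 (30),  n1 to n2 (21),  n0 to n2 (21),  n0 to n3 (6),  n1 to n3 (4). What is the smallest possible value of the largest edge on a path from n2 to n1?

12

Some routes from n2 to n1:
n2 - n0 - n1: max(21, 10) = 21
n2 - n0 - n3 - n1: max(21, 6, 4) = 21
n2 - n5 - n1: max(12, 6) = 12
The minimum achievable maximum is 12.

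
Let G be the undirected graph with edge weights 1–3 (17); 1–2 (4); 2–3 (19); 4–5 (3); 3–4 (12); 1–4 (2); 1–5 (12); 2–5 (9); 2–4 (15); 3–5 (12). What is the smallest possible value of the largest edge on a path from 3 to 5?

Some routes from 3 to 5:
3→4→2→1→5: max(12, 15, 4, 12) = 15
3→5: max(12) = 12
3→4→1→2→5: max(12, 2, 4, 9) = 12
3→4→1→5: max(12, 2, 12) = 12
3→4→5: max(12, 3) = 12
Smallest bottleneck: 12.

12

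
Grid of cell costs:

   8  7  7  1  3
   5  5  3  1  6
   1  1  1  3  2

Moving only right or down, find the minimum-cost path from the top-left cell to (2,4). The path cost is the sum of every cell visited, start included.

21

Take (0,0) -> (1,0) -> (2,0) -> (2,1) -> (2,2) -> (2,3) -> (2,4) for a total of 8 + 5 + 1 + 1 + 1 + 3 + 2 = 21.
(Top row then right column would cost 34.)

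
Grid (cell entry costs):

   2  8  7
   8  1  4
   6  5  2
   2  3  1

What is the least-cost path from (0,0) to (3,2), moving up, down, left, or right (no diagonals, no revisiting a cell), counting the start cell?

Take r0c0 r0c1 r1c1 r1c2 r2c2 r3c2 for a total of 2 + 8 + 1 + 4 + 2 + 1 = 18.

18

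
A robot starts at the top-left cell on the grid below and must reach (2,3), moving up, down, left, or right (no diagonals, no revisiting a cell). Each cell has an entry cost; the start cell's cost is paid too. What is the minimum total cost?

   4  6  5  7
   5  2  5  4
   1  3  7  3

Path r0c0→r1c0→r1c1→r1c2→r1c3→r2c3: 4 + 5 + 2 + 5 + 4 + 3 = 23.

23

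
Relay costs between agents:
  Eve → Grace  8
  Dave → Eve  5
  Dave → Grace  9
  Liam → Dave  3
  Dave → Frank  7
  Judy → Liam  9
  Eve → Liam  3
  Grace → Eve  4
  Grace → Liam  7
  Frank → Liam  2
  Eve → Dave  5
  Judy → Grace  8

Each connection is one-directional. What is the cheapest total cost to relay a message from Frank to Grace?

14

Paths from Frank to Grace:
Frank→Liam→Dave→Eve→Grace: 2 + 3 + 5 + 8 = 18
Frank→Liam→Dave→Grace: 2 + 3 + 9 = 14
The minimum is 14.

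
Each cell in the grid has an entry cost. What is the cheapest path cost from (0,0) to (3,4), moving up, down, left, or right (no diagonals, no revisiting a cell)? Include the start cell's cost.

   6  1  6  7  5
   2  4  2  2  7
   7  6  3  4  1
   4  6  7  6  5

25

One optimal route is r0c0→r0c1→r1c1→r1c2→r1c3→r2c3→r2c4→r3c4.
Its cost is 6 + 1 + 4 + 2 + 2 + 4 + 1 + 5 = 25.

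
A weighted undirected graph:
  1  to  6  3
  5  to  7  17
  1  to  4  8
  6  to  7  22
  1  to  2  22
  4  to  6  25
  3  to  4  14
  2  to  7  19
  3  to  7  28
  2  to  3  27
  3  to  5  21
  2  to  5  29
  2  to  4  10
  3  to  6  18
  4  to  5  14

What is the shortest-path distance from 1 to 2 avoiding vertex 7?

18

Checking several routes:
1 → 2: 22
1 → 6 → 3 → 4 → 2: 3 + 18 + 14 + 10 = 45
1 → 6 → 3 → 2: 3 + 18 + 27 = 48
1 → 4 → 2: 8 + 10 = 18
1 → 6 → 4 → 2: 3 + 25 + 10 = 38
Best route has total 18.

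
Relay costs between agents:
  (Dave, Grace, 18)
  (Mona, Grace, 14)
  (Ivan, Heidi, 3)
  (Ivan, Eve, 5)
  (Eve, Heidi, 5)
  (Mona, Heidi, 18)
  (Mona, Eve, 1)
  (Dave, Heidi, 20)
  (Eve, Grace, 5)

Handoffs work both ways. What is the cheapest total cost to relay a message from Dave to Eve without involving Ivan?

23

Candidate routes:
Dave→Grace→Mona→Heidi→Eve: 18 + 14 + 18 + 5 = 55
Dave→Heidi→Eve: 20 + 5 = 25
Dave→Grace→Eve: 18 + 5 = 23
Dave→Grace→Mona→Eve: 18 + 14 + 1 = 33
Dave→Heidi→Mona→Eve: 20 + 18 + 1 = 39
Dave→Heidi→Mona→Grace→Eve: 20 + 18 + 14 + 5 = 57
Shortest: 23.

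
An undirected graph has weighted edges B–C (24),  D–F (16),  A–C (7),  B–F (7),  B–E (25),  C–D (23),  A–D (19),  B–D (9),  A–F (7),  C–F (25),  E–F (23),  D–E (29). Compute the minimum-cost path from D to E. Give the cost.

29

Checking several routes:
D -> F -> E: 16 + 23 = 39
D -> E: 29
D -> B -> E: 9 + 25 = 34
D -> B -> F -> E: 9 + 7 + 23 = 39
The minimum is 29.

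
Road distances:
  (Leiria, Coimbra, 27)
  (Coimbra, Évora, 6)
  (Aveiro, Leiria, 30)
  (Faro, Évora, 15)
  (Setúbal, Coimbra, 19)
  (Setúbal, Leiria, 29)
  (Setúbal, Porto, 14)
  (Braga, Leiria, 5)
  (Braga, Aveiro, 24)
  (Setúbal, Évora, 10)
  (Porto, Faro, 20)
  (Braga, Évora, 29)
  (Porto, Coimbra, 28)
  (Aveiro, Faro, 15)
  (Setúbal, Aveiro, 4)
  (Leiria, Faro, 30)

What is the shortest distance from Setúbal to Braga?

28

Checking several routes:
Setúbal→Leiria→Braga: 29 + 5 = 34
Setúbal→Aveiro→Braga: 4 + 24 = 28
Setúbal→Aveiro→Leiria→Braga: 4 + 30 + 5 = 39
Best route has total 28.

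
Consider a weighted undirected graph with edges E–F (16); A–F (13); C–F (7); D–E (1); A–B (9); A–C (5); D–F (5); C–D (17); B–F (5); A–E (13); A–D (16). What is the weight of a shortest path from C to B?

12

Checking several routes:
C→A→F→B: 5 + 13 + 5 = 23
C→F→B: 7 + 5 = 12
C→D→F→B: 17 + 5 + 5 = 27
C→A→B: 5 + 9 = 14
Shortest: 12.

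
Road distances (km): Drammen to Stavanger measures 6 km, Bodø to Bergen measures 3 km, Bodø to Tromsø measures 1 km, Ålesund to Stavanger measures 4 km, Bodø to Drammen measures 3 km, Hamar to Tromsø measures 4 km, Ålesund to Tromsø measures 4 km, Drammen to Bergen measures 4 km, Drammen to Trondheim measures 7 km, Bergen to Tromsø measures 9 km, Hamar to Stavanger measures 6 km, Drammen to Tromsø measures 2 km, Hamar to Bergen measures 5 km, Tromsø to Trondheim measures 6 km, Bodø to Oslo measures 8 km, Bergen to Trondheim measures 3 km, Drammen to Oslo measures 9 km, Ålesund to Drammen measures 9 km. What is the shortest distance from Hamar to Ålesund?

Checking several routes:
Hamar - Tromsø - Drammen - Ålesund: 4 + 2 + 9 = 15
Hamar - Tromsø - Ålesund: 4 + 4 = 8
Hamar - Bergen - Drammen - Tromsø - Ålesund: 5 + 4 + 2 + 4 = 15
Hamar - Bergen - Bodø - Tromsø - Ålesund: 5 + 3 + 1 + 4 = 13
Hamar - Stavanger - Ålesund: 6 + 4 = 10
Hamar - Tromsø - Drammen - Stavanger - Ålesund: 4 + 2 + 6 + 4 = 16
Best route has total 8 km.

8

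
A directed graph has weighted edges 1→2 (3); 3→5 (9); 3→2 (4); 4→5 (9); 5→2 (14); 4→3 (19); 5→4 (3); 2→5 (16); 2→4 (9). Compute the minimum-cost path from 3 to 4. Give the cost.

Routes from 3 to 4:
3→2→4: 4 + 9 = 13
3→2→5→4: 4 + 16 + 3 = 23
3→5→4: 9 + 3 = 12
3→5→2→4: 9 + 14 + 9 = 32
Best route has total 12.

12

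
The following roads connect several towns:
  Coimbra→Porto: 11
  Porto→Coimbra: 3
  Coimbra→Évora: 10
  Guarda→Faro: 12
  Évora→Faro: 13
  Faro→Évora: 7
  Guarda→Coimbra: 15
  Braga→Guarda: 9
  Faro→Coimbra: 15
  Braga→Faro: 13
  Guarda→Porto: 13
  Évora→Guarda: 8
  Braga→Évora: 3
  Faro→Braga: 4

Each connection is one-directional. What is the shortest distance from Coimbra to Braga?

Candidate routes:
Coimbra-Évora-Guarda-Faro-Braga: 10 + 8 + 12 + 4 = 34
Coimbra-Évora-Faro-Braga: 10 + 13 + 4 = 27
Best route has total 27.

27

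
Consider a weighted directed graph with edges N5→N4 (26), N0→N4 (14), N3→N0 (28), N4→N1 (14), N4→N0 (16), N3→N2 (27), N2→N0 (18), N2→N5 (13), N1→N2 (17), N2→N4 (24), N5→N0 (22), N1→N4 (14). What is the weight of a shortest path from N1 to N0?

30

Paths from N1 to N0:
N1-N2-N4-N0: 17 + 24 + 16 = 57
N1-N2-N0: 17 + 18 = 35
N1-N2-N5-N4-N0: 17 + 13 + 26 + 16 = 72
N1-N4-N0: 14 + 16 = 30
N1-N2-N5-N0: 17 + 13 + 22 = 52
Shortest: 30.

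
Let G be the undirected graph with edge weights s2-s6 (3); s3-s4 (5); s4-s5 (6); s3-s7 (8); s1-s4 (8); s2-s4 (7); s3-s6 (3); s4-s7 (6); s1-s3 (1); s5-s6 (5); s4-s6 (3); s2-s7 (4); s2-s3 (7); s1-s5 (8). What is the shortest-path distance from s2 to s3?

Some routes from s2 to s3:
s2 -> s6 -> s4 -> s3: 3 + 3 + 5 = 11
s2 -> s6 -> s3: 3 + 3 = 6
s2 -> s3: 7
Shortest: 6.

6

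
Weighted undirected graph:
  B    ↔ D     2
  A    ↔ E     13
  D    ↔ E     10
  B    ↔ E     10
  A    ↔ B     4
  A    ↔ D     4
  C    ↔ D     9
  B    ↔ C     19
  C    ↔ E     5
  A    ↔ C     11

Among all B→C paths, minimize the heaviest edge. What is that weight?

Some routes from B to C:
B → D → C: max(2, 9) = 9
B → A → D → C: max(4, 4, 9) = 9
B → E → D → C: max(10, 10, 9) = 10
B → E → C: max(10, 5) = 10
The minimum achievable maximum is 9.

9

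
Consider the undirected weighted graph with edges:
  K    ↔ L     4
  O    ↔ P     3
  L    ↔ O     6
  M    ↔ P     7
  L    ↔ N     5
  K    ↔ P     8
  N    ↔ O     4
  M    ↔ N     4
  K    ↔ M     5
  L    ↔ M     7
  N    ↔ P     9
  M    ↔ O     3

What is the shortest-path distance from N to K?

A few of the N→K routes:
N → M → K: 4 + 5 = 9
N → L → K: 5 + 4 = 9
N → O → M → K: 4 + 3 + 5 = 12
N → O → L → K: 4 + 6 + 4 = 14
Best route has total 9.

9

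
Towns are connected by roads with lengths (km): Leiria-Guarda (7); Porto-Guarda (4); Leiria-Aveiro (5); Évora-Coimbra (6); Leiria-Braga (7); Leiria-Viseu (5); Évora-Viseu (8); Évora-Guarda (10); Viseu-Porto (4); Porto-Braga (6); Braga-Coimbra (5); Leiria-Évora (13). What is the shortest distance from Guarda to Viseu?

8

Checking several routes:
Guarda-Porto-Viseu: 4 + 4 = 8
Guarda-Leiria-Braga-Porto-Viseu: 7 + 7 + 6 + 4 = 24
Guarda-Porto-Braga-Leiria-Viseu: 4 + 6 + 7 + 5 = 22
Guarda-Leiria-Viseu: 7 + 5 = 12
Guarda-Évora-Viseu: 10 + 8 = 18
Best route has total 8 km.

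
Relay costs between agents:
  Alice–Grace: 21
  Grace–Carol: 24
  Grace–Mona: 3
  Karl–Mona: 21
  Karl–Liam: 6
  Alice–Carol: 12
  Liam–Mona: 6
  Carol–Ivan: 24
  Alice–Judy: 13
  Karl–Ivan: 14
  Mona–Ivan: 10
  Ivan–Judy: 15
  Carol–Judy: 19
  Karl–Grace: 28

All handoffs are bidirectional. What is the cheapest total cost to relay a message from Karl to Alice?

A few of the Karl→Alice routes:
Karl → Mona → Grace → Alice: 21 + 3 + 21 = 45
Karl → Liam → Mona → Grace → Alice: 6 + 6 + 3 + 21 = 36
Karl → Ivan → Judy → Alice: 14 + 15 + 13 = 42
Shortest: 36.

36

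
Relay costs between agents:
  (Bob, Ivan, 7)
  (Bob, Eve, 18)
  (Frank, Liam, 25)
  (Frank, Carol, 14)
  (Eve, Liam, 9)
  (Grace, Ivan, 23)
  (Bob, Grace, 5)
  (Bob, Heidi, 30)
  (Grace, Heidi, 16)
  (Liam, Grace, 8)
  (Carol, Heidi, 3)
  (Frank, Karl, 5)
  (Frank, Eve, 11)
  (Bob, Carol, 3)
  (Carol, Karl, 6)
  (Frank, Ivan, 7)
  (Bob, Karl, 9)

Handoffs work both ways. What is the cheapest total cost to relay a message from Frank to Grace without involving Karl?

Some routes from Frank to Grace avoiding Karl:
Frank→Ivan→Grace: 7 + 23 = 30
Frank→Carol→Bob→Grace: 14 + 3 + 5 = 22
Frank→Ivan→Bob→Grace: 7 + 7 + 5 = 19
Frank→Eve→Liam→Grace: 11 + 9 + 8 = 28
The minimum is 19.

19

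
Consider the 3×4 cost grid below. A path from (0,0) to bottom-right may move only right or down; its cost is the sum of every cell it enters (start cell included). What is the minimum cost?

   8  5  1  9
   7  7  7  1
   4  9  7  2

Take [0,0] [0,1] [0,2] [1,2] [1,3] [2,3] for a total of 8 + 5 + 1 + 7 + 1 + 2 = 24.
(Top row then right column would cost 26.)

24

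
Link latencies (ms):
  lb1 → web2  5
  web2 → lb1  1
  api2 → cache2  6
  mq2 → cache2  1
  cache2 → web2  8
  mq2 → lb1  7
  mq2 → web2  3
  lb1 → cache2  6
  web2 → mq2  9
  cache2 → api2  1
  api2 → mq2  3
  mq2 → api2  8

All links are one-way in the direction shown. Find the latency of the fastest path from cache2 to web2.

7

Candidate routes:
cache2→web2: 8
cache2→api2→mq2→web2: 1 + 3 + 3 = 7
cache2→api2→mq2→lb1→web2: 1 + 3 + 7 + 5 = 16
The minimum is 7 ms.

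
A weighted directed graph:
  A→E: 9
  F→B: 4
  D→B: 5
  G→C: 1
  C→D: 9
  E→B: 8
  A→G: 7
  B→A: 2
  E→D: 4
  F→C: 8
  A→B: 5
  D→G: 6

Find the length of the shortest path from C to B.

14

Candidate routes:
C-D-B: 9 + 5 = 14
Shortest: 14.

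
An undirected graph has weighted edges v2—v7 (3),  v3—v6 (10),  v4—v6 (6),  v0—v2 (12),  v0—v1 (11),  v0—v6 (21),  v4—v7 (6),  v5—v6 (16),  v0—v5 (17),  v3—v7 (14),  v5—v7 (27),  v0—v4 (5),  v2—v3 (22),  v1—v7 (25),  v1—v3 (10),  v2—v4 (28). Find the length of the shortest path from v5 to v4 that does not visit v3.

22

Checking several routes:
v5→v0→v4: 17 + 5 = 22
v5→v0→v2→v7→v4: 17 + 12 + 3 + 6 = 38
v5→v7→v4: 27 + 6 = 33
v5→v6→v4: 16 + 6 = 22
Shortest: 22.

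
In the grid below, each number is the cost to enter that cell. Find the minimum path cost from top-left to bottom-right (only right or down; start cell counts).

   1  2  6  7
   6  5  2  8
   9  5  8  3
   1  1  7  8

29

One optimal route is [0,0]→[0,1]→[1,1]→[1,2]→[1,3]→[2,3]→[3,3].
Its cost is 1 + 2 + 5 + 2 + 8 + 3 + 8 = 29.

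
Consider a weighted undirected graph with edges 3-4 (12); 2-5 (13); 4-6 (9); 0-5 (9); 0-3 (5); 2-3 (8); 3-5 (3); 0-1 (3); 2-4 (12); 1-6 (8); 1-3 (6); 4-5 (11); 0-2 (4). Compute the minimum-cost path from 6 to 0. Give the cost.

Checking several routes:
6 - 1 - 0: 8 + 3 = 11
6 - 1 - 3 - 2 - 0: 8 + 6 + 8 + 4 = 26
6 - 4 - 3 - 0: 9 + 12 + 5 = 26
6 - 1 - 3 - 0: 8 + 6 + 5 = 19
6 - 1 - 3 - 5 - 0: 8 + 6 + 3 + 9 = 26
6 - 4 - 2 - 0: 9 + 12 + 4 = 25
The minimum is 11.

11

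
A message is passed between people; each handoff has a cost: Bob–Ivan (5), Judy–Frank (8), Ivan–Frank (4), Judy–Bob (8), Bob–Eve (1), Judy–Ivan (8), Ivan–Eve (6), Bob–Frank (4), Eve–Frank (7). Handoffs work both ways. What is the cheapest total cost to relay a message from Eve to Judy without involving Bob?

Paths from Eve to Judy avoiding Bob:
Eve→Frank→Judy: 7 + 8 = 15
Eve→Frank→Ivan→Judy: 7 + 4 + 8 = 19
Eve→Ivan→Frank→Judy: 6 + 4 + 8 = 18
Eve→Ivan→Judy: 6 + 8 = 14
Shortest: 14.

14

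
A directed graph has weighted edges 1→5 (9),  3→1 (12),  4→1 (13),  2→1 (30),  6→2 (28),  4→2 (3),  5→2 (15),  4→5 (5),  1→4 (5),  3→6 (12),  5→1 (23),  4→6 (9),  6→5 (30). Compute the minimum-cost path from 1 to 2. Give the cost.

Candidate routes:
1-4-2: 5 + 3 = 8
1-5-2: 9 + 15 = 24
1-4-6-5-2: 5 + 9 + 30 + 15 = 59
1-4-5-2: 5 + 5 + 15 = 25
1-4-6-2: 5 + 9 + 28 = 42
Shortest: 8.

8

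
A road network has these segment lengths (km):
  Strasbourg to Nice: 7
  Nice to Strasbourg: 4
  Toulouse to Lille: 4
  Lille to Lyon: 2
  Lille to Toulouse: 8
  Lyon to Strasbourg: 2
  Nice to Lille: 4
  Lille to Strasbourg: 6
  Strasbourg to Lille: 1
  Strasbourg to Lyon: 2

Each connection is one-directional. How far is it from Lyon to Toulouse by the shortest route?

Paths from Lyon to Toulouse:
Lyon - Strasbourg - Nice - Lille - Toulouse: 2 + 7 + 4 + 8 = 21
Lyon - Strasbourg - Lille - Toulouse: 2 + 1 + 8 = 11
Best route has total 11 km.

11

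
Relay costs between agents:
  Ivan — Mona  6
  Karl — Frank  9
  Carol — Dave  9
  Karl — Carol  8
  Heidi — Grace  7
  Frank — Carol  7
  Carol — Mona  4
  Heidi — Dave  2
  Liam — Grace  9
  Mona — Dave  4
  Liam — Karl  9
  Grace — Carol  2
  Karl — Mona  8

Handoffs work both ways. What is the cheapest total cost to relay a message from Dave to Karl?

A few of the Dave→Karl routes:
Dave - Heidi - Grace - Carol - Karl: 2 + 7 + 2 + 8 = 19
Dave - Mona - Karl: 4 + 8 = 12
Dave - Mona - Carol - Karl: 4 + 4 + 8 = 16
Dave - Carol - Karl: 9 + 8 = 17
Shortest: 12.

12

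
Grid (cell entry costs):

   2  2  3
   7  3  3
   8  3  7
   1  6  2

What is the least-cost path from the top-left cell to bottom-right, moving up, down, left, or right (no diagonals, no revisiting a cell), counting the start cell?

One optimal route is (0,0)→(0,1)→(1,1)→(2,1)→(3,1)→(3,2).
Its cost is 2 + 2 + 3 + 3 + 6 + 2 = 18.

18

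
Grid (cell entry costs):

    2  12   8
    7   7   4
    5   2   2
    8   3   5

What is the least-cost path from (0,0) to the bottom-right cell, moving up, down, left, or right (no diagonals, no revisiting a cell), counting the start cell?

23

Take (0,0) (1,0) (2,0) (2,1) (2,2) (3,2) for a total of 2 + 7 + 5 + 2 + 2 + 5 = 23.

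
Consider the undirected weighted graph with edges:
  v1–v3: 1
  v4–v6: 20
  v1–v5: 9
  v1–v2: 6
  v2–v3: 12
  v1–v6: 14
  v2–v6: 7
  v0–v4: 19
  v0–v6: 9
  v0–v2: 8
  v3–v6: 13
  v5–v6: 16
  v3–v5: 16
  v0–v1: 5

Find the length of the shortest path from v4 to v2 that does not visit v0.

27

A few of the v4→v2 routes:
v4-v6-v1-v2: 20 + 14 + 6 = 40
v4-v6-v3-v2: 20 + 13 + 12 = 45
v4-v6-v2: 20 + 7 = 27
v4-v6-v3-v1-v2: 20 + 13 + 1 + 6 = 40
Shortest: 27.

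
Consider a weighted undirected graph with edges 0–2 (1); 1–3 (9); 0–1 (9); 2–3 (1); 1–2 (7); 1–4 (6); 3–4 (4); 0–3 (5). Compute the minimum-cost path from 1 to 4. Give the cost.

6

Paths from 1 to 4:
1-2-0-3-4: 7 + 1 + 5 + 4 = 17
1-4: 6
1-0-2-3-4: 9 + 1 + 1 + 4 = 15
1-0-3-4: 9 + 5 + 4 = 18
1-2-3-4: 7 + 1 + 4 = 12
1-3-4: 9 + 4 = 13
Best route has total 6.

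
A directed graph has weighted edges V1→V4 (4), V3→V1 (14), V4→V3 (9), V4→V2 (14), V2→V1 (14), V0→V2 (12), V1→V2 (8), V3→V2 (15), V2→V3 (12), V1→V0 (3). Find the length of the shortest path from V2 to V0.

Candidate routes:
V2→V3→V1→V0: 12 + 14 + 3 = 29
V2→V1→V0: 14 + 3 = 17
Best route has total 17.

17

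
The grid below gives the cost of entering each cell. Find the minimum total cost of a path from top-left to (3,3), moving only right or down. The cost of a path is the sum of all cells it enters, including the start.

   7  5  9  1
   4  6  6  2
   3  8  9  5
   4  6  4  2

One optimal route is [0,0] [1,0] [2,0] [3,0] [3,1] [3,2] [3,3].
Its cost is 7 + 4 + 3 + 4 + 6 + 4 + 2 = 30.
(Top row then right column would cost 31.)

30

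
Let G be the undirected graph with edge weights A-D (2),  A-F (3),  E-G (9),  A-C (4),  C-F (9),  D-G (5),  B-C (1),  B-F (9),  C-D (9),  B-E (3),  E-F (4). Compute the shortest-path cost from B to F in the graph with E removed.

Candidate routes:
B-C-D-A-F: 1 + 9 + 2 + 3 = 15
B-F: 9
B-C-A-F: 1 + 4 + 3 = 8
B-C-F: 1 + 9 = 10
The minimum is 8.

8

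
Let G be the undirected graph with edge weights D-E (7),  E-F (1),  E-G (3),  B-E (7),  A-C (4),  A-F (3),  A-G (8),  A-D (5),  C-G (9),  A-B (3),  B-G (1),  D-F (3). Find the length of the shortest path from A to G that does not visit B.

Some routes from A to G avoiding B:
A→G: 8
A→D→F→E→G: 5 + 3 + 1 + 3 = 12
A→F→E→G: 3 + 1 + 3 = 7
Best route has total 7.

7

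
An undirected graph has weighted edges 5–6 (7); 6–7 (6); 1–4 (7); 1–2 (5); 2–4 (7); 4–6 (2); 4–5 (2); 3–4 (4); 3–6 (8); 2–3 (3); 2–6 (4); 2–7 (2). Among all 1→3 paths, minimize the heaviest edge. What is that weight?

5

Some routes from 1 to 3:
1 → 2 → 3: max(5, 3) = 5
1 → 4 → 5 → 6 → 7 → 2 → 3: max(7, 2, 7, 6, 2, 3) = 7
1 → 2 → 6 → 4 → 3: max(5, 4, 2, 4) = 5
1 → 4 → 6 → 7 → 2 → 3: max(7, 2, 6, 2, 3) = 7
1 → 2 → 7 → 6 → 4 → 3: max(5, 2, 6, 2, 4) = 6
1 → 4 → 6 → 2 → 3: max(7, 2, 4, 3) = 7
Smallest bottleneck: 5.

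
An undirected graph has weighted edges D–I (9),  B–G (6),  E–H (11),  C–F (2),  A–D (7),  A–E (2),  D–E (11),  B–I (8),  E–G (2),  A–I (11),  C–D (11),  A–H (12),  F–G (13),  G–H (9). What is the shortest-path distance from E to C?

Comparing a few candidate routes:
E→G→B→I→D→C: 2 + 6 + 8 + 9 + 11 = 36
E→H→G→F→C: 11 + 9 + 13 + 2 = 35
E→D→C: 11 + 11 = 22
E→G→F→C: 2 + 13 + 2 = 17
E→A→I→D→C: 2 + 11 + 9 + 11 = 33
E→A→D→C: 2 + 7 + 11 = 20
Best route has total 17.

17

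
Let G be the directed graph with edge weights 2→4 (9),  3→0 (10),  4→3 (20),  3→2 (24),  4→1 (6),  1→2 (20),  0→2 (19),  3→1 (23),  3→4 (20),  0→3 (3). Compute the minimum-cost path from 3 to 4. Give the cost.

20

A few of the 3→4 routes:
3 - 0 - 2 - 4: 10 + 19 + 9 = 38
3 - 4: 20
3 - 2 - 4: 24 + 9 = 33
The minimum is 20.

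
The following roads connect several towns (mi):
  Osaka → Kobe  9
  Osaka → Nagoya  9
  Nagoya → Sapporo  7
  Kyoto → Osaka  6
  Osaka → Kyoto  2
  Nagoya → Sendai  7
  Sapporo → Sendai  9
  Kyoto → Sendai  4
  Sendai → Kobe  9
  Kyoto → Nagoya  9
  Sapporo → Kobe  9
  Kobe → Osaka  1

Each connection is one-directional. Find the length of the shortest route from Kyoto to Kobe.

13

Comparing a few candidate routes:
Kyoto → Nagoya → Sendai → Kobe: 9 + 7 + 9 = 25
Kyoto → Osaka → Kobe: 6 + 9 = 15
Kyoto → Osaka → Nagoya → Sapporo → Kobe: 6 + 9 + 7 + 9 = 31
Kyoto → Sendai → Kobe: 4 + 9 = 13
Kyoto → Nagoya → Sapporo → Kobe: 9 + 7 + 9 = 25
Best route has total 13 mi.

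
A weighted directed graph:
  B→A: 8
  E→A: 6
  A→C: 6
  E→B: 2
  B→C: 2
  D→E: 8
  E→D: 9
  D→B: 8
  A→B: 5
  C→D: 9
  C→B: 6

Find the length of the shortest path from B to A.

8

Routes from B to A:
B-A: 8
B-C-D-E-A: 2 + 9 + 8 + 6 = 25
Best route has total 8.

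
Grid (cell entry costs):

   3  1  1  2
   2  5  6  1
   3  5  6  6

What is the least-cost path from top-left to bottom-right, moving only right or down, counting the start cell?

Cheapest: [0,0] -> [0,1] -> [0,2] -> [0,3] -> [1,3] -> [2,3]
  3 + 1 + 1 + 2 + 1 + 6 = 14

14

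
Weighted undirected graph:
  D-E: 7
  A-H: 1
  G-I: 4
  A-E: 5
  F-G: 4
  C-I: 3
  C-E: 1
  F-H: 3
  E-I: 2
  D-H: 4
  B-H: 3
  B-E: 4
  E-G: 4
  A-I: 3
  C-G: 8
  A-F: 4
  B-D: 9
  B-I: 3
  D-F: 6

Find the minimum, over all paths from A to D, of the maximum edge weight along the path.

Checking several routes:
A -> F -> G -> I -> C -> E -> B -> H -> D: max(4, 4, 4, 3, 1, 4, 3, 4) = 4
A -> F -> H -> D: max(4, 3, 4) = 4
A -> H -> D: max(1, 4) = 4
Best route has worst link 4.

4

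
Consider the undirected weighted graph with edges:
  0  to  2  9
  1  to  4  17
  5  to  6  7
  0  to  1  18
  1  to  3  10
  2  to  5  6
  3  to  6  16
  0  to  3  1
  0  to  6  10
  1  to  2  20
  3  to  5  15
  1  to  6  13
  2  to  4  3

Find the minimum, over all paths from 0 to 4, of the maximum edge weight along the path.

Checking several routes:
0→6→5→2→4: max(10, 7, 6, 3) = 10
0→2→4: max(9, 3) = 9
0→3→1→6→5→2→4: max(1, 10, 13, 7, 6, 3) = 13
Best route has worst link 9.

9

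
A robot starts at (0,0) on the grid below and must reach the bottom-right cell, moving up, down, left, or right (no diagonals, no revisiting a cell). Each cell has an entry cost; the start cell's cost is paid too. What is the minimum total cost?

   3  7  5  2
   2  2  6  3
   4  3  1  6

Take (0,0)→(1,0)→(1,1)→(2,1)→(2,2)→(2,3) for a total of 3 + 2 + 2 + 3 + 1 + 6 = 17.

17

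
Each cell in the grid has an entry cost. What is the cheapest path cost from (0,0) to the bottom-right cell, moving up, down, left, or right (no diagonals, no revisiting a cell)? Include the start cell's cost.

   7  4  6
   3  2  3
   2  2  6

20

Best path: [0,0] -> [1,0] -> [1,1] -> [2,1] -> [2,2]
Cost: 7 + 3 + 2 + 2 + 6 = 20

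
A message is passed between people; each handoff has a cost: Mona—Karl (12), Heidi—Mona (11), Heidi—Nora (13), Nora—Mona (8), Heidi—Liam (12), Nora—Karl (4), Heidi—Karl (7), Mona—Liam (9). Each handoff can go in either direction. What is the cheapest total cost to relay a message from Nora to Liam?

17

Checking several routes:
Nora→Karl→Mona→Liam: 4 + 12 + 9 = 25
Nora→Karl→Heidi→Liam: 4 + 7 + 12 = 23
Nora→Mona→Liam: 8 + 9 = 17
Nora→Heidi→Liam: 13 + 12 = 25
Shortest: 17.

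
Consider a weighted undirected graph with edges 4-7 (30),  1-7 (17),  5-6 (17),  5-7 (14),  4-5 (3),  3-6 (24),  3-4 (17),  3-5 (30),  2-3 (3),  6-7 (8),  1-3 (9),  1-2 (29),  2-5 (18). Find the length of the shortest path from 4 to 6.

20

Some routes from 4 to 6:
4-5-7-6: 3 + 14 + 8 = 25
4-7-6: 30 + 8 = 38
4-3-6: 17 + 24 = 41
4-5-6: 3 + 17 = 20
Shortest: 20.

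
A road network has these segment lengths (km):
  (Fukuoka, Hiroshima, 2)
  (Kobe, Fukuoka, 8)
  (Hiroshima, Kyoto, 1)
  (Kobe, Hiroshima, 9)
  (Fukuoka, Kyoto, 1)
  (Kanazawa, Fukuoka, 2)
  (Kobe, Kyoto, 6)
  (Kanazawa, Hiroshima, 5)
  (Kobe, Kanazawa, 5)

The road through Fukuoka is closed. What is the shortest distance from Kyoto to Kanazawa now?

6

Paths from Kyoto to Kanazawa avoiding Fukuoka:
Kyoto → Hiroshima → Kobe → Kanazawa: 1 + 9 + 5 = 15
Kyoto → Hiroshima → Kanazawa: 1 + 5 = 6
Kyoto → Kobe → Hiroshima → Kanazawa: 6 + 9 + 5 = 20
Kyoto → Kobe → Kanazawa: 6 + 5 = 11
Shortest: 6 km.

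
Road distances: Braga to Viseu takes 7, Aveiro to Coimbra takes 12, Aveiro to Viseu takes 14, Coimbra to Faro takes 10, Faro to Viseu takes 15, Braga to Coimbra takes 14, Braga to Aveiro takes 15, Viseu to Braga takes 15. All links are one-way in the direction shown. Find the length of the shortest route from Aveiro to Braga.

Candidate routes:
Aveiro → Viseu → Braga: 14 + 15 = 29
Aveiro → Coimbra → Faro → Viseu → Braga: 12 + 10 + 15 + 15 = 52
Shortest: 29.

29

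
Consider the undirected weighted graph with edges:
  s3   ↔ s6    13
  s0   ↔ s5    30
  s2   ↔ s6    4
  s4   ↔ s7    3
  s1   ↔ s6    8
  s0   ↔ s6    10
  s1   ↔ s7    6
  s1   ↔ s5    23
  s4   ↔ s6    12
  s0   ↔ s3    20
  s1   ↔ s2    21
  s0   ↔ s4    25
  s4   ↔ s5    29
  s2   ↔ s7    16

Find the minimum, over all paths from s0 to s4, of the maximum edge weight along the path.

Some routes from s0 to s4:
s0 -> s6 -> s4: max(10, 12) = 12
s0 -> s3 -> s6 -> s2 -> s7 -> s4: max(20, 13, 4, 16, 3) = 20
s0 -> s6 -> s2 -> s7 -> s4: max(10, 4, 16, 3) = 16
s0 -> s6 -> s1 -> s7 -> s4: max(10, 8, 6, 3) = 10
Best route has worst link 10.

10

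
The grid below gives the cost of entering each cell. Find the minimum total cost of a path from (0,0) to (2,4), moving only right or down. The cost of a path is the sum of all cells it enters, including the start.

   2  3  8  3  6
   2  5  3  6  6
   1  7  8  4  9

31

Best path: (0,0) -> (1,0) -> (1,1) -> (1,2) -> (1,3) -> (2,3) -> (2,4)
Cost: 2 + 2 + 5 + 3 + 6 + 4 + 9 = 31
For comparison, the top-then-right route costs 37.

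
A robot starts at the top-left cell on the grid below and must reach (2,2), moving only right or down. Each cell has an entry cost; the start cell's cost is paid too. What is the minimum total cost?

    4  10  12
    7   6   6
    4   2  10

One optimal route is [0,0] [1,0] [2,0] [2,1] [2,2].
Its cost is 4 + 7 + 4 + 2 + 10 = 27.
For comparison, the top-then-right route costs 42.

27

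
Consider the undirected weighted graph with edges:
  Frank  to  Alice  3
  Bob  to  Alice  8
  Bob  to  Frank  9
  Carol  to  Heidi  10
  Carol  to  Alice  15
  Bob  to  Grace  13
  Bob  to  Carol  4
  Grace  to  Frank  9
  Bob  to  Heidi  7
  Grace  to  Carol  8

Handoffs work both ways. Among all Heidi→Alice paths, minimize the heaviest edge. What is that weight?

8

Some routes from Heidi to Alice:
Heidi - Carol - Grace - Frank - Alice: max(10, 8, 9, 3) = 10
Heidi - Bob - Frank - Alice: max(7, 9, 3) = 9
Heidi - Bob - Alice: max(7, 8) = 8
Heidi - Bob - Carol - Grace - Frank - Alice: max(7, 4, 8, 9, 3) = 9
The minimum achievable maximum is 8.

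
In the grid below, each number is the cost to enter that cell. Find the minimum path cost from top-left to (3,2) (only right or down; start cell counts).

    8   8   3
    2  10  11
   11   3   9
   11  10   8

One optimal route is r0c0 r1c0 r1c1 r2c1 r2c2 r3c2.
Its cost is 8 + 2 + 10 + 3 + 9 + 8 = 40.
(Top row then right column would cost 47.)

40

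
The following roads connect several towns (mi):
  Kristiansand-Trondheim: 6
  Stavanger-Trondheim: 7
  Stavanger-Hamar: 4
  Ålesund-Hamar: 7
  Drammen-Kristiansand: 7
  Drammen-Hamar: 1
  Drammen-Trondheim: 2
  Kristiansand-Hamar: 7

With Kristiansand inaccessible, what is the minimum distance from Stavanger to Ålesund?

Paths from Stavanger to Ålesund avoiding Kristiansand:
Stavanger-Hamar-Ålesund: 4 + 7 = 11
Stavanger-Trondheim-Drammen-Hamar-Ålesund: 7 + 2 + 1 + 7 = 17
Best route has total 11 mi.

11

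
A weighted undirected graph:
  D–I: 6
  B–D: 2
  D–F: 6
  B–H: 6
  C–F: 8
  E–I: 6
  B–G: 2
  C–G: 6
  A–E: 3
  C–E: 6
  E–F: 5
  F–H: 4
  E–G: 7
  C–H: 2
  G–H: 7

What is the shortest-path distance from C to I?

12

Comparing a few candidate routes:
C → G → B → D → I: 6 + 2 + 2 + 6 = 16
C → H → B → D → I: 2 + 6 + 2 + 6 = 16
C → E → I: 6 + 6 = 12
Shortest: 12.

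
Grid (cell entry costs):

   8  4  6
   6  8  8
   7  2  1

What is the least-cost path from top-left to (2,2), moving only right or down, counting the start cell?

Path (0,0) (0,1) (1,1) (2,1) (2,2): 8 + 4 + 8 + 2 + 1 = 23.
For comparison, the top-then-right route costs 27.

23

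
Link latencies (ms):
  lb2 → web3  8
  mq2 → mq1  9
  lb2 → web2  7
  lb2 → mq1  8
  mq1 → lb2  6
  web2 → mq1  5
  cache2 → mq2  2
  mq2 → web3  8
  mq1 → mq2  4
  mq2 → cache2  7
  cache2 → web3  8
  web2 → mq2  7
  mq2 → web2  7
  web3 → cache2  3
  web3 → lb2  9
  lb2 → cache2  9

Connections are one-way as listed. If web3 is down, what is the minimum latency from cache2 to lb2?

Paths from cache2 to lb2 avoiding web3:
cache2 -> mq2 -> web2 -> mq1 -> lb2: 2 + 7 + 5 + 6 = 20
cache2 -> mq2 -> mq1 -> lb2: 2 + 9 + 6 = 17
Best route has total 17 ms.

17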